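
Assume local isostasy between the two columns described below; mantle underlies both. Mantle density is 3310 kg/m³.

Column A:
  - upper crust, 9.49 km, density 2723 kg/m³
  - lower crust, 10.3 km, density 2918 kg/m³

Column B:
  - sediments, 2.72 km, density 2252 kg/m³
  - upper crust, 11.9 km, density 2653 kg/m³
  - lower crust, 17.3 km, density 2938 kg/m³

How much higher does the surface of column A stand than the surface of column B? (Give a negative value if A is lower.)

For any compensation level in the mantle, the mantle terms cancel and isostasy reduces to e = (Σt_A − Σt_B) − (Σ(ρt)_A − Σ(ρt)_B) / ρ_m.
Σt_A = 19.79 km; Σt_B = 31.92 km; Σ(ρt)_A = 55896.67; Σ(ρt)_B = 88523.54 (in km·kg/m³).
e = (19.79 − 31.92) − (55896.67 − 88523.54) / 3310 = −2.27 km.

−2.27 km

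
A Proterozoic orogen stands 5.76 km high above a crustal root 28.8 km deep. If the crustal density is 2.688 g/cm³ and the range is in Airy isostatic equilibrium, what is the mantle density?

Airy balance: ρ_c h = (ρ_m − ρ_c) r → ρ_m = ρ_c (1 + h/r).
ρ_m = 2.688 × (1 + 5.76 km/28.8 km) = 3.23 g/cm³.

3.23 g/cm³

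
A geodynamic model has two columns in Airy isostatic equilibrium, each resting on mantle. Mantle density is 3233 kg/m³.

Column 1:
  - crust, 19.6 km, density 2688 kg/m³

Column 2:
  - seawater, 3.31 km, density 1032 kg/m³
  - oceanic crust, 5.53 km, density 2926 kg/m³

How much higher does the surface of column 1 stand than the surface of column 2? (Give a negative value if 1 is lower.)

0.526 km

For any compensation level in the mantle, the mantle terms cancel and isostasy reduces to e = (Σt_1 − Σt_2) − (Σ(ρt)_1 − Σ(ρt)_2) / ρ_m.
Σt_1 = 19.6 km; Σt_2 = 8.84 km; Σ(ρt)_1 = 52684.8; Σ(ρt)_2 = 19596.7 (in km·kg/m³).
e = (19.6 − 8.84) − (52684.8 − 19596.7) / 3233 = 0.526 km.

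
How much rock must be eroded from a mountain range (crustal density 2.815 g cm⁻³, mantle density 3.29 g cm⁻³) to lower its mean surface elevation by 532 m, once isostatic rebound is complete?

3680 m

Net drop Δ = e − u = e − e ρ_c/ρ_m = e (ρ_m − ρ_c)/ρ_m.
e = Δ ρ_m/(ρ_m − ρ_c) = 532 m × 3.29/0.475 = 3680 m.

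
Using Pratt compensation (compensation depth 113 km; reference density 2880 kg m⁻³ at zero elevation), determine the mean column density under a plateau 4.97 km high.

2760 kg m⁻³

Pratt balance: ρ_ref D = ρ (D + h).
ρ = ρ_ref D/(D + h) = 2880 × 113 km/(113 km + 4.97 km) = 2760 kg m⁻³.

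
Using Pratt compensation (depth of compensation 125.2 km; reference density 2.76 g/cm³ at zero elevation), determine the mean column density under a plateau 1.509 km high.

Pratt balance: ρ_ref D = ρ (D + h).
ρ = ρ_ref D/(D + h) = 2.76 × 125.2 km/(125.2 km + 1.509 km) = 2.73 g/cm³.

2.73 g/cm³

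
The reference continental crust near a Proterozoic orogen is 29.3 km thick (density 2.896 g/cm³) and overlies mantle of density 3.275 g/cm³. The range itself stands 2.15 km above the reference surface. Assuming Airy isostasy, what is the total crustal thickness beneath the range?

47.9 km

Root depth r = h ρ_c / (ρ_m − ρ_c) = 2.15 km × 2.896 / 0.379 = 16.43 km.
Total thickness = T + h + r = 29.3 km + 2.15 km + 16.43 km = 47.9 km.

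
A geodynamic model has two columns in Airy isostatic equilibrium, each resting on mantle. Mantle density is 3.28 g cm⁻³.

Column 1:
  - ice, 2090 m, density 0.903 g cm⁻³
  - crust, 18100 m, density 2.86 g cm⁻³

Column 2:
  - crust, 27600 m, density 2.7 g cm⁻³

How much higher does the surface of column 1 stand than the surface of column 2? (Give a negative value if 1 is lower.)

For any compensation level in the mantle, the mantle terms cancel and isostasy reduces to e = (Σt_1 − Σt_2) − (Σ(ρt)_1 − Σ(ρt)_2) / ρ_m.
Σt_1 = 20190 m; Σt_2 = 27600 m; Σ(ρt)_1 = 53653.27; Σ(ρt)_2 = 74520 (in m·g cm⁻³).
e = (20190 − 27600) − (53653.27 − 74520) / 3.28 = −1050 m.

−1050 m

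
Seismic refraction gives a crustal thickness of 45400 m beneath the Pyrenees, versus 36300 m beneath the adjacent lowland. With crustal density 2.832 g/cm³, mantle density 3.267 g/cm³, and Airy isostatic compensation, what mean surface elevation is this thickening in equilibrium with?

1210 m

Excess crust Δ = 45400 m − 36300 m = 9100 m, split between elevation h and root r with h + r = Δ.
Airy balance ρ_c h = (ρ_m − ρ_c) r gives r = h ρ_c/(ρ_m − ρ_c), so h (1 + ρ_c/(ρ_m − ρ_c)) = Δ, i.e. h = Δ (ρ_m − ρ_c)/ρ_m.
h = 9100 m × 0.435/3.267 = 1210 m.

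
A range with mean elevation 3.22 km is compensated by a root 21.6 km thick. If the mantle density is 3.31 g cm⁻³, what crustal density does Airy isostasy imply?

2.88 g cm⁻³

ρ_c h = (ρ_m − ρ_c) r → ρ_c (h + r) = ρ_m r → ρ_c = ρ_m r / (h + r).
ρ_c = 3.31 × 21.6 km / (3.22 km + 21.6 km) = 2.88 g cm⁻³.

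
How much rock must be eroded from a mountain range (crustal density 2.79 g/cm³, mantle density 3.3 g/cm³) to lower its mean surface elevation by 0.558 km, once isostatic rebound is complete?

Net drop Δ = e − u = e − e ρ_c/ρ_m = e (ρ_m − ρ_c)/ρ_m.
e = Δ ρ_m/(ρ_m − ρ_c) = 0.558 km × 3.3/0.51 = 3.61 km.

3.61 km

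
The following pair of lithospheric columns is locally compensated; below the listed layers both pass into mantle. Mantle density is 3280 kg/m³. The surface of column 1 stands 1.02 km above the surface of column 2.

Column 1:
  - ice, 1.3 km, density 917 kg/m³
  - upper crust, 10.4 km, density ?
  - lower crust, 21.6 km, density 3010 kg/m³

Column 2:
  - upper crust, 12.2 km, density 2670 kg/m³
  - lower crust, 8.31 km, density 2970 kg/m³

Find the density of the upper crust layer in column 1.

Take the compensation level at the base of the deeper column (depth z_c below the surface of column 1) and equate Σ ρ_i t_i down to z_c; mantle fills any gap and the z_c terms cancel.
Column 1: 1.3×917 + 10.4×ρ + 21.6×3010 + (z_c − 33.3)×3280
Column 2: 1.02×0 + 12.2×2670 + 8.31×2970 + (z_c − 1.02 − 20.51)×3280
The z_c×3280 term appears on both sides and cancels. Collect the known terms of each column as K = Σ(ρt)_known − 3280 × (depth of known layers): K_1 = 66208.1 − 3280×33.3 = −43015.9; K_2 = 57254.7 − 3280×(1.02 + 20.51) = −13363.7.
Balance: K_1 + 10.4×ρ = K_2, so ρ = (K_2 − K_1)/10.4 = 29652.2/10.4 = 2850 kg/m³.

2850 kg/m³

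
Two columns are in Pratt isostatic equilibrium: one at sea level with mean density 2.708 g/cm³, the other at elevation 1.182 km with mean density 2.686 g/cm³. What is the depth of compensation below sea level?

144 km

ρ_ref D = ρ (D + h) → D (ρ_ref − ρ) = ρ h.
D = ρ h/(ρ_ref − ρ) = 2.686 × 1.182 km/(2.708 − 2.686) = 144 km.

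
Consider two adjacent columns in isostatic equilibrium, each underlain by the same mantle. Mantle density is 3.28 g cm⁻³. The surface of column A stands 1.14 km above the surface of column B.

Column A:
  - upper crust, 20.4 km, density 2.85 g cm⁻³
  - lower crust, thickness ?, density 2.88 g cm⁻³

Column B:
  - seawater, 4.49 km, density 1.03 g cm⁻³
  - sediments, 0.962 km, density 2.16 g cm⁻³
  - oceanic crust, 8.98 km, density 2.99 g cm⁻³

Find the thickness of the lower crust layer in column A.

Take the compensation level at the base of the deeper column (depth z_c below the surface of column A) and equate Σ ρ_i t_i down to z_c; mantle fills any gap and the z_c terms cancel.
Column A: 20.4×2.85 + x×2.88 + (z_c − 20.4 − x)×3.28
Column B: 1.14×0 + 4.49×1.03 + 0.962×2.16 + 8.98×2.99 + (z_c − 1.14 − 14.432)×3.28
The z_c×3.28 term appears on both sides and cancels. Collect the known terms of each column as K = Σ(ρt)_known − 3.28 × (depth of known layers): K_A = 58.14 − 3.28×20.4 = −8.772; K_B = 33.55282 − 3.28×(1.14 + 14.432) = −17.52334.
Balance: K_A − x×(3.28 − 2.88) = K_B, so x = (K_A − K_B)/(3.28 − 2.88) = 8.75134/0.4 = 21.9 km.

21.9 km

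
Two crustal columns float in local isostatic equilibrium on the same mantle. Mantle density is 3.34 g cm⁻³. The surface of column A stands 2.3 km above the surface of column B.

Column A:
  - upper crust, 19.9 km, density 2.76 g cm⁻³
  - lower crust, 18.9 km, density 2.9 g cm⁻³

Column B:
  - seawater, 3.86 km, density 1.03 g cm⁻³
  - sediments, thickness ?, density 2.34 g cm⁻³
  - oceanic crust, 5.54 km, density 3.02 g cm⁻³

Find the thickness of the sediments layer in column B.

1.49 km

Take the compensation level at the base of the deeper column (depth z_c below the surface of column A) and equate Σ ρ_i t_i down to z_c; mantle fills any gap and the z_c terms cancel.
Column A: 19.9×2.76 + 18.9×2.9 + (z_c − 38.8)×3.34
Column B: 2.3×0 + 3.86×1.03 + x×2.34 + 5.54×3.02 + (z_c − 2.3 − 9.4 − x)×3.34
The z_c×3.34 term appears on both sides and cancels. Collect the known terms of each column as K = Σ(ρt)_known − 3.34 × (depth of known layers): K_A = 109.734 − 3.34×38.8 = −19.858; K_B = 20.7066 − 3.34×(2.3 + 9.4) = −18.3714.
Balance: K_A = K_B − x×(3.34 − 2.34), so x = (K_B − K_A)/(3.34 − 2.34) = 1.4866/1 = 1.49 km.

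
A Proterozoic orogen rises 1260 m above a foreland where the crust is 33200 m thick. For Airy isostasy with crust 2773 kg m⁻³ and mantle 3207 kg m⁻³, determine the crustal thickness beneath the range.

Root depth r = h ρ_c / (ρ_m − ρ_c) = 1260 m × 2773 / 434 = 8051 m.
Total thickness = T + h + r = 33200 m + 1260 m + 8051 m = 42500 m.

42500 m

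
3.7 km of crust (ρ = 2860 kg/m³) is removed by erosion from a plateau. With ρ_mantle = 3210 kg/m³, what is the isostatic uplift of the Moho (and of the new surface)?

3.3 km

Unloading: uplift u = e ρ_c/ρ_m = 3.7 km × 2860/3210 = 3.3 km.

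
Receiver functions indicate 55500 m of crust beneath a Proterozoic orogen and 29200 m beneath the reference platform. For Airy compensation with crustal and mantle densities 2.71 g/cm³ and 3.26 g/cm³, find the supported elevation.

4440 m

Excess crust Δ = 55500 m − 29200 m = 26300 m, split between elevation h and root r with h + r = Δ.
Airy balance ρ_c h = (ρ_m − ρ_c) r gives r = h ρ_c/(ρ_m − ρ_c), so h (1 + ρ_c/(ρ_m − ρ_c)) = Δ, i.e. h = Δ (ρ_m − ρ_c)/ρ_m.
h = 26300 m × 0.55/3.26 = 4440 m.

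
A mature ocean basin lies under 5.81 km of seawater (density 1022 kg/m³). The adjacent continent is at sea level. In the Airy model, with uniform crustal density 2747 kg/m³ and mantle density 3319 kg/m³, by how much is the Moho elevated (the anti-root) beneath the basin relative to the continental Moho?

Isostatic balance requires: replacing crust with seawater at the top is compensated by replacing crust with mantle at the base: d (ρ_c − ρ_w) = a (ρ_m − ρ_c).
a = d (ρ_c − ρ_w)/(ρ_m − ρ_c) = 5.81 km × 1725/572 = 17.5 km.

17.5 km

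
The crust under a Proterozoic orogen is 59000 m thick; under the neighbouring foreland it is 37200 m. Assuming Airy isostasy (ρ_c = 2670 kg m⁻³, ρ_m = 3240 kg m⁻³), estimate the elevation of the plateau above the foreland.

Excess crust Δ = 59000 m − 37200 m = 21800 m, split between elevation h and root r with h + r = Δ.
Airy balance ρ_c h = (ρ_m − ρ_c) r gives r = h ρ_c/(ρ_m − ρ_c), so h (1 + ρ_c/(ρ_m − ρ_c)) = Δ, i.e. h = Δ (ρ_m − ρ_c)/ρ_m.
h = 21800 m × 570/3240 = 3840 m.

3840 m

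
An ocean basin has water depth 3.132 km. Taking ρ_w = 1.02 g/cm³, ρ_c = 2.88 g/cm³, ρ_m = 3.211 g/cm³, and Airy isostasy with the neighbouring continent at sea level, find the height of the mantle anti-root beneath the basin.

By Archimedes' principle applied to the lithosphere: replacing crust with seawater at the top is compensated by replacing crust with mantle at the base: d (ρ_c − ρ_w) = a (ρ_m − ρ_c).
a = d (ρ_c − ρ_w)/(ρ_m − ρ_c) = 3.132 km × 1.86/0.331 = 17.6 km.

17.6 km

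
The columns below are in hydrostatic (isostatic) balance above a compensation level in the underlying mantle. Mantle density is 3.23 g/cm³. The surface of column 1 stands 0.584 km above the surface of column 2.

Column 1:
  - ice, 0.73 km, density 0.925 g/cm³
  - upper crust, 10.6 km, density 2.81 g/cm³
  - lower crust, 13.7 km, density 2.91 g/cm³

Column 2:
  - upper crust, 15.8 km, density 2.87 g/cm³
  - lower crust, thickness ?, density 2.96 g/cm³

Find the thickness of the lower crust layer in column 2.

Take the compensation level at the base of the deeper column (depth z_c below the surface of column 1) and equate Σ ρ_i t_i down to z_c; mantle fills any gap and the z_c terms cancel.
Column 1: 0.73×0.925 + 10.6×2.81 + 13.7×2.91 + (z_c − 25.03)×3.23
Column 2: 0.584×0 + 15.8×2.87 + x×2.96 + (z_c − 0.584 − 15.8 − x)×3.23
The z_c×3.23 term appears on both sides and cancels. Collect the known terms of each column as K = Σ(ρt)_known − 3.23 × (depth of known layers): K_1 = 70.32825 − 3.23×25.03 = −10.51865; K_2 = 45.346 − 3.23×(0.584 + 15.8) = −7.57432.
Balance: K_1 = K_2 − x×(3.23 − 2.96), so x = (K_2 − K_1)/(3.23 − 2.96) = 2.94433/0.27 = 10.9 km.

10.9 km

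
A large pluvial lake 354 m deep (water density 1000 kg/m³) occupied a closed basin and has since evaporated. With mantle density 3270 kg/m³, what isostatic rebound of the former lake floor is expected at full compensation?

108 m

u = d ρ_w/ρ_m = 354 m × 1000/3270 = 108 m.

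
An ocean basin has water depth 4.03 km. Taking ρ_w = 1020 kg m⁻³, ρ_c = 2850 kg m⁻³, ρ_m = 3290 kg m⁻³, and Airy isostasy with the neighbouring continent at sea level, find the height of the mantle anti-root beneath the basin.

Balancing pressure at the compensation depth: replacing crust with seawater at the top is compensated by replacing crust with mantle at the base: d (ρ_c − ρ_w) = a (ρ_m − ρ_c).
a = d (ρ_c − ρ_w)/(ρ_m − ρ_c) = 4.03 km × 1830/440 = 16.8 km.

16.8 km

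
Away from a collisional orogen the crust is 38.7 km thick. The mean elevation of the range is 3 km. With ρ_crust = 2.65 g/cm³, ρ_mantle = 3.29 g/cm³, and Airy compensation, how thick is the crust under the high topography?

Root depth r = h ρ_c / (ρ_m − ρ_c) = 3 km × 2.65 / 0.64 = 12.42 km.
Total thickness = T + h + r = 38.7 km + 3 km + 12.42 km = 54.1 km.

54.1 km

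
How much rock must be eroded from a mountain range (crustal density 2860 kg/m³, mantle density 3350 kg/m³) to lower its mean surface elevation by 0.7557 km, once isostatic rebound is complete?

5.17 km

Net drop Δ = e − u = e − e ρ_c/ρ_m = e (ρ_m − ρ_c)/ρ_m.
e = Δ ρ_m/(ρ_m − ρ_c) = 0.7557 km × 3350/490 = 5.17 km.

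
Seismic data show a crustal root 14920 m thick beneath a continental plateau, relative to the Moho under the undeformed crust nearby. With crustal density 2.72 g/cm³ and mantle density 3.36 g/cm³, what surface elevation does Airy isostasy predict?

For local isostatic compensation: ρ_c h = (ρ_m − ρ_c) r.
h = r (ρ_m − ρ_c) / ρ_c = 14920 m × (3.36 − 2.72) / 2.72 = 3510 m.

3510 m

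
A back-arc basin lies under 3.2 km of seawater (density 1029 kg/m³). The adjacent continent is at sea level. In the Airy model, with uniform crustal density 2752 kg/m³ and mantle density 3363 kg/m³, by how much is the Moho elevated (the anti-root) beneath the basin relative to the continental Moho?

9.02 km

For local isostatic compensation: replacing crust with seawater at the top is compensated by replacing crust with mantle at the base: d (ρ_c − ρ_w) = a (ρ_m − ρ_c).
a = d (ρ_c − ρ_w)/(ρ_m − ρ_c) = 3.2 km × 1723/611 = 9.02 km.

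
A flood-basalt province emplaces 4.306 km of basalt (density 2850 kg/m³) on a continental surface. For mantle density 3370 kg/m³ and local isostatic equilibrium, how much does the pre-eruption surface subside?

Subaerial loading: s = t ρ_load / ρ_m.
s = 4.306 km × 2850/3370 = 3.64 km.

3.64 km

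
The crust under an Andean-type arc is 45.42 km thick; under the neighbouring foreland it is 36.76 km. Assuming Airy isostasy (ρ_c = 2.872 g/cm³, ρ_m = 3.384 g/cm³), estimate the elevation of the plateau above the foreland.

Excess crust Δ = 45.42 km − 36.76 km = 8.66 km, split between elevation h and root r with h + r = Δ.
Airy balance ρ_c h = (ρ_m − ρ_c) r gives r = h ρ_c/(ρ_m − ρ_c), so h (1 + ρ_c/(ρ_m − ρ_c)) = Δ, i.e. h = Δ (ρ_m − ρ_c)/ρ_m.
h = 8.66 km × 0.512/3.384 = 1.31 km.

1.31 km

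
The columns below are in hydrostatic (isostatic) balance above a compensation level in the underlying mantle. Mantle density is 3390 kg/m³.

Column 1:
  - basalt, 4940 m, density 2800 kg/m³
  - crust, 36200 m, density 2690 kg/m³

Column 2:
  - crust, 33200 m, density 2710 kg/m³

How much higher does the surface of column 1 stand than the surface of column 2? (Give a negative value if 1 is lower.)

1680 m

For any compensation level in the mantle, the mantle terms cancel and isostasy reduces to e = (Σt_1 − Σt_2) − (Σ(ρt)_1 − Σ(ρt)_2) / ρ_m.
Σt_1 = 41140 m; Σt_2 = 33200 m; Σ(ρt)_1 = 111210000; Σ(ρt)_2 = 89972000 (in m·kg/m³).
e = (41140 − 33200) − (111210000 − 89972000) / 3390 = 1680 m.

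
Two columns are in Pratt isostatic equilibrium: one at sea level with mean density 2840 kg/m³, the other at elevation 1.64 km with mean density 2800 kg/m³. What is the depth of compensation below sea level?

115 km

ρ_ref D = ρ (D + h) → D (ρ_ref − ρ) = ρ h.
D = ρ h/(ρ_ref − ρ) = 2800 × 1.64 km/(2840 − 2800) = 115 km.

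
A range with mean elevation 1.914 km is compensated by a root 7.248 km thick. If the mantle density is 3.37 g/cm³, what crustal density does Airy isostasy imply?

ρ_c h = (ρ_m − ρ_c) r → ρ_c (h + r) = ρ_m r → ρ_c = ρ_m r / (h + r).
ρ_c = 3.37 × 7.248 km / (1.914 km + 7.248 km) = 2.67 g/cm³.

2.67 g/cm³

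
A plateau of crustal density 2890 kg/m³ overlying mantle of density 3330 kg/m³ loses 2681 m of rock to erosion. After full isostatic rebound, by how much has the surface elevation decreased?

Rebound u = e ρ_c/ρ_m = 2681 m × 2890/3330 = 2327 m.
Net surface drop = e − u = 2681 m − 2327 m = e (ρ_m − ρ_c)/ρ_m = 354 m.

354 m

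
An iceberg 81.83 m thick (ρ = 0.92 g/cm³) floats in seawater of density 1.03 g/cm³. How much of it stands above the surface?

8.74 m

Floating equilibrium: submerged depth d = t ρ_obj/ρ_fluid = 81.83 m × 0.92/1.03 = 73.09 m.
Freeboard = t − d = 81.83 m − 73.09 m = 8.74 m.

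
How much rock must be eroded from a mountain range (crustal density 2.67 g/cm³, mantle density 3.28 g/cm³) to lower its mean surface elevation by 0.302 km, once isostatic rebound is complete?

Net drop Δ = e − u = e − e ρ_c/ρ_m = e (ρ_m − ρ_c)/ρ_m.
e = Δ ρ_m/(ρ_m − ρ_c) = 0.302 km × 3.28/0.61 = 1.62 km.

1.62 km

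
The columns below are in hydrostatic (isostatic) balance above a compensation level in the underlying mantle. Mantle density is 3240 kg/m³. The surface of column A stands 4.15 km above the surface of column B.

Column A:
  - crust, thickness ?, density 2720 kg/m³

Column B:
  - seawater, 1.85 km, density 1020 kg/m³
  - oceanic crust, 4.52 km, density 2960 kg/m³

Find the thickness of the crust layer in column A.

Take the compensation level at the base of the deeper column (depth z_c below the surface of column A) and equate Σ ρ_i t_i down to z_c; mantle fills any gap and the z_c terms cancel.
Column A: x×2720 + (z_c − 0 − x)×3240
Column B: 4.15×0 + 1.85×1020 + 4.52×2960 + (z_c − 4.15 − 6.37)×3240
The z_c×3240 term appears on both sides and cancels. Collect the known terms of each column as K = Σ(ρt)_known − 3240 × (depth of known layers): K_A = 0 − 3240×0 = 0; K_B = 15266.2 − 3240×(4.15 + 6.37) = −18818.6.
Balance: K_A − x×(3240 − 2720) = K_B, so x = (K_A − K_B)/(3240 − 2720) = 18818.6/520 = 36.2 km.

36.2 km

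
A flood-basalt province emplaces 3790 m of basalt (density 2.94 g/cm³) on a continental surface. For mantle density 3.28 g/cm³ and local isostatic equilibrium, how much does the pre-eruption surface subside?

3400 m

Subaerial loading: s = t ρ_load / ρ_m.
s = 3790 m × 2.94/3.28 = 3400 m.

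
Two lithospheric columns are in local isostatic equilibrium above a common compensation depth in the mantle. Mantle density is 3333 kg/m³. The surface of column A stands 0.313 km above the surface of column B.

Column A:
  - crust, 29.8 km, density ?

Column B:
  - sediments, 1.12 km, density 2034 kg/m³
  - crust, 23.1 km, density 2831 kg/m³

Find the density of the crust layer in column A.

Take the compensation level at the base of the deeper column (depth z_c below the surface of column A) and equate Σ ρ_i t_i down to z_c; mantle fills any gap and the z_c terms cancel.
Column A: 29.8×ρ + (z_c − 29.8)×3333
Column B: 0.313×0 + 1.12×2034 + 23.1×2831 + (z_c − 0.313 − 24.22)×3333
The z_c×3333 term appears on both sides and cancels. Collect the known terms of each column as K = Σ(ρt)_known − 3333 × (depth of known layers): K_A = 0 − 3333×29.8 = −99323.4; K_B = 67674.18 − 3333×(0.313 + 24.22) = −14094.309.
Balance: K_A + 29.8×ρ = K_B, so ρ = (K_B − K_A)/29.8 = 85229.1/29.8 = 2860 kg/m³.

2860 kg/m³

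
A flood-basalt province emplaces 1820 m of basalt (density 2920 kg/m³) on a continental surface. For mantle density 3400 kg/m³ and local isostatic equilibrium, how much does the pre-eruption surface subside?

Subaerial loading: s = t ρ_load / ρ_m.
s = 1820 m × 2920/3400 = 1560 m.

1560 m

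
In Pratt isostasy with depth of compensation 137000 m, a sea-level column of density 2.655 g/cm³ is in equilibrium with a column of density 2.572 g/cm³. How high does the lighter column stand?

4420 m

ρ_ref D = ρ (D + h) → h = D (ρ_ref − ρ)/ρ.
h = 137000 m × (2.655 − 2.572)/2.572 = 4420 m.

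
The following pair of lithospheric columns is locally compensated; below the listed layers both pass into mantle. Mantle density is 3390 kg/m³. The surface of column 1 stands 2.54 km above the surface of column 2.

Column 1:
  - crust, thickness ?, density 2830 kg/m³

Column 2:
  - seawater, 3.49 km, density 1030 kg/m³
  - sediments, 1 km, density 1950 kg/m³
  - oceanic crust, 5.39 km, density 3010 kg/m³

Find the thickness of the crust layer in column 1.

36.3 km

Take the compensation level at the base of the deeper column (depth z_c below the surface of column 1) and equate Σ ρ_i t_i down to z_c; mantle fills any gap and the z_c terms cancel.
Column 1: x×2830 + (z_c − 0 − x)×3390
Column 2: 2.54×0 + 3.49×1030 + 1×1950 + 5.39×3010 + (z_c − 2.54 − 9.88)×3390
The z_c×3390 term appears on both sides and cancels. Collect the known terms of each column as K = Σ(ρt)_known − 3390 × (depth of known layers): K_1 = 0 − 3390×0 = 0; K_2 = 21768.6 − 3390×(2.54 + 9.88) = −20335.2.
Balance: K_1 − x×(3390 − 2830) = K_2, so x = (K_1 − K_2)/(3390 − 2830) = 20335.2/560 = 36.3 km.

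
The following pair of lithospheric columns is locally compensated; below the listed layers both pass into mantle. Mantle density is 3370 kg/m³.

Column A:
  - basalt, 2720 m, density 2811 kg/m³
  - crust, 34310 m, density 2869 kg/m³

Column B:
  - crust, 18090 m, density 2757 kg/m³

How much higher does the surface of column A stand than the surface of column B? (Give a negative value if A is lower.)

2260 m

For any compensation level in the mantle, the mantle terms cancel and isostasy reduces to e = (Σt_A − Σt_B) − (Σ(ρt)_A − Σ(ρt)_B) / ρ_m.
Σt_A = 37030 m; Σt_B = 18090 m; Σ(ρt)_A = 106081310; Σ(ρt)_B = 49874130 (in m·kg/m³).
e = (37030 − 18090) − (106081310 − 49874130) / 3370 = 2260 m.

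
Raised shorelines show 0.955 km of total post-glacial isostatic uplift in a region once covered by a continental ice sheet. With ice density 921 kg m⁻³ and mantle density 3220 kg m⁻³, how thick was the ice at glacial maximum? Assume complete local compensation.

u = t ρ_ice/ρ_m → t = u ρ_m/ρ_ice = 0.955 km × 3220/921 = 3.34 km.

3.34 km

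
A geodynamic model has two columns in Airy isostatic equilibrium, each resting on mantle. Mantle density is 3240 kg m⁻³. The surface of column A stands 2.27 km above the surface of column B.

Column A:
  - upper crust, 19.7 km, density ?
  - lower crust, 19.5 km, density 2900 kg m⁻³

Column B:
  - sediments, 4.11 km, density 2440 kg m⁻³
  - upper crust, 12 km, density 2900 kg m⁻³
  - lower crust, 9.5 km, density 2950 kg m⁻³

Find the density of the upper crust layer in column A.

2690 kg m⁻³

Take the compensation level at the base of the deeper column (depth z_c below the surface of column A) and equate Σ ρ_i t_i down to z_c; mantle fills any gap and the z_c terms cancel.
Column A: 19.7×ρ + 19.5×2900 + (z_c − 39.2)×3240
Column B: 2.27×0 + 4.11×2440 + 12×2900 + 9.5×2950 + (z_c − 2.27 − 25.61)×3240
The z_c×3240 term appears on both sides and cancels. Collect the known terms of each column as K = Σ(ρt)_known − 3240 × (depth of known layers): K_A = 56550 − 3240×39.2 = −70458; K_B = 72853.4 − 3240×(2.27 + 25.61) = −17477.8.
Balance: K_A + 19.7×ρ = K_B, so ρ = (K_B − K_A)/19.7 = 52980.2/19.7 = 2690 kg m⁻³.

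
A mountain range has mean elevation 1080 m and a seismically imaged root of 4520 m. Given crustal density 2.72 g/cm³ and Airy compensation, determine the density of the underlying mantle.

Airy balance: ρ_c h = (ρ_m − ρ_c) r → ρ_m = ρ_c (1 + h/r).
ρ_m = 2.72 × (1 + 1080 m/4520 m) = 3.37 g/cm³.

3.37 g/cm³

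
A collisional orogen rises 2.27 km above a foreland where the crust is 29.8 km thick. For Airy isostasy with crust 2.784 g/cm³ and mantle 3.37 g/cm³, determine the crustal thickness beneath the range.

42.9 km

Root depth r = h ρ_c / (ρ_m − ρ_c) = 2.27 km × 2.784 / 0.586 = 10.78 km.
Total thickness = T + h + r = 29.8 km + 2.27 km + 10.78 km = 42.9 km.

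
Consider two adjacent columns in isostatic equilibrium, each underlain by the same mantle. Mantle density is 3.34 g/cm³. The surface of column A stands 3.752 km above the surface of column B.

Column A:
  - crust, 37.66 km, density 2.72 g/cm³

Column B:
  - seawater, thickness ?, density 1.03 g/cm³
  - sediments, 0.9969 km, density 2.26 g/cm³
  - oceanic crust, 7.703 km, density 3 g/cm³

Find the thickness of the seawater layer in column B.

3.08 km

Take the compensation level at the base of the deeper column (depth z_c below the surface of column A) and equate Σ ρ_i t_i down to z_c; mantle fills any gap and the z_c terms cancel.
Column A: 37.66×2.72 + (z_c − 37.66)×3.34
Column B: 3.752×0 + x×1.03 + 0.9969×2.26 + 7.703×3 + (z_c − 3.752 − 8.6999 − x)×3.34
The z_c×3.34 term appears on both sides and cancels. Collect the known terms of each column as K = Σ(ρt)_known − 3.34 × (depth of known layers): K_A = 102.4352 − 3.34×37.66 = −23.3492; K_B = 25.361994 − 3.34×(3.752 + 8.6999) = −16.227352.
Balance: K_A = K_B − x×(3.34 − 1.03), so x = (K_B − K_A)/(3.34 − 1.03) = 7.12185/2.31 = 3.08 km.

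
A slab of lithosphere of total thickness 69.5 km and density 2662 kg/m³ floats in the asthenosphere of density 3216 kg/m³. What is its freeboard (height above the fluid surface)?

Floating equilibrium: submerged depth d = t ρ_obj/ρ_fluid = 69.5 km × 2662/3216 = 57.53 km.
Freeboard = t − d = 69.5 km − 57.53 km = 12 km.

12 km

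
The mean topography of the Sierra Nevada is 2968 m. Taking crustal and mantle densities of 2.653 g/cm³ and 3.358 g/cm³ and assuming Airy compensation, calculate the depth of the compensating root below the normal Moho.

11200 m

Balancing pressure at the compensation depth: the weight of the topography is balanced by the buoyancy of the root, ρ_c h = (ρ_m − ρ_c) r.
r = h · ρ_c / (ρ_m − ρ_c) = 2968 m × 2.653 / (3.358 − 2.653) = 11200 m.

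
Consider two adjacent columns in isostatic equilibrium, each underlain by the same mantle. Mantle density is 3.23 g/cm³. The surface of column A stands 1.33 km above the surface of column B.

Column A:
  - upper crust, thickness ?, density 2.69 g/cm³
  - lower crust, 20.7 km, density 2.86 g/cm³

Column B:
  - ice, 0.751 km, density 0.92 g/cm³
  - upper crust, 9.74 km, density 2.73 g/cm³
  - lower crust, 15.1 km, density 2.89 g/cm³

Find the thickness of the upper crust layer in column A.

Take the compensation level at the base of the deeper column (depth z_c below the surface of column A) and equate Σ ρ_i t_i down to z_c; mantle fills any gap and the z_c terms cancel.
Column A: x×2.69 + 20.7×2.86 + (z_c − 20.7 − x)×3.23
Column B: 1.33×0 + 0.751×0.92 + 9.74×2.73 + 15.1×2.89 + (z_c − 1.33 − 25.591)×3.23
The z_c×3.23 term appears on both sides and cancels. Collect the known terms of each column as K = Σ(ρt)_known − 3.23 × (depth of known layers): K_A = 59.202 − 3.23×20.7 = −7.659; K_B = 70.92012 − 3.23×(1.33 + 25.591) = −16.03471.
Balance: K_A − x×(3.23 − 2.69) = K_B, so x = (K_A − K_B)/(3.23 − 2.69) = 8.37571/0.54 = 15.5 km.

15.5 km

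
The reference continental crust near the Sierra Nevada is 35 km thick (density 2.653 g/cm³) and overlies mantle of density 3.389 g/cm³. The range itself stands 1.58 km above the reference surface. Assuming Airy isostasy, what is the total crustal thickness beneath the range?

42.3 km

Root depth r = h ρ_c / (ρ_m − ρ_c) = 1.58 km × 2.653 / 0.736 = 5.695 km.
Total thickness = T + h + r = 35 km + 1.58 km + 5.695 km = 42.3 km.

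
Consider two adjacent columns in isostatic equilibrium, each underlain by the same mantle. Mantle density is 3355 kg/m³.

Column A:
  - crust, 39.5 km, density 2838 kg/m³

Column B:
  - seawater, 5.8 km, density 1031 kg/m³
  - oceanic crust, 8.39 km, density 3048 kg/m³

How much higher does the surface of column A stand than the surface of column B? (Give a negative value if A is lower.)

1.3 km

For any compensation level in the mantle, the mantle terms cancel and isostasy reduces to e = (Σt_A − Σt_B) − (Σ(ρt)_A − Σ(ρt)_B) / ρ_m.
Σt_A = 39.5 km; Σt_B = 14.19 km; Σ(ρt)_A = 112101; Σ(ρt)_B = 31552.52 (in km·kg/m³).
e = (39.5 − 14.19) − (112101 − 31552.52) / 3355 = 1.3 km.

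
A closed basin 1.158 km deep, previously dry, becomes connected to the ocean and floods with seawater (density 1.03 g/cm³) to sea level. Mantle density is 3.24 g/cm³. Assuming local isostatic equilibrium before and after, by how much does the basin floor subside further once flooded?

0.54 km

After flooding the water column is d + s deep. Its weight must equal the weight of mantle displaced by the extra subsidence s: (d + s) ρ_w = s ρ_m.
s = d ρ_w / (ρ_m − ρ_w) = 1.158 km × 1.03/(3.24 − 1.03) = 0.54 km.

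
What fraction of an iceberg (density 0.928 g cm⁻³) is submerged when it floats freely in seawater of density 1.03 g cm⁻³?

Submerged fraction = ρ_obj/ρ_fluid = 0.928/1.03 = 0.901.

0.901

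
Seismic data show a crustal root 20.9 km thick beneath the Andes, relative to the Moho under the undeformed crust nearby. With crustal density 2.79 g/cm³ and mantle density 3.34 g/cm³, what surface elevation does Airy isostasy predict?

For local isostatic compensation: ρ_c h = (ρ_m − ρ_c) r.
h = r (ρ_m − ρ_c) / ρ_c = 20.9 km × (3.34 − 2.79) / 2.79 = 4.12 km.

4.12 km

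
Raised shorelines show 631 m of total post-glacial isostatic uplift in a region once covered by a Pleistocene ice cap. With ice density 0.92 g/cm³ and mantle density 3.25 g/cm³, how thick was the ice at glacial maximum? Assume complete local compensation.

2230 m

u = t ρ_ice/ρ_m → t = u ρ_m/ρ_ice = 631 m × 3.25/0.92 = 2230 m.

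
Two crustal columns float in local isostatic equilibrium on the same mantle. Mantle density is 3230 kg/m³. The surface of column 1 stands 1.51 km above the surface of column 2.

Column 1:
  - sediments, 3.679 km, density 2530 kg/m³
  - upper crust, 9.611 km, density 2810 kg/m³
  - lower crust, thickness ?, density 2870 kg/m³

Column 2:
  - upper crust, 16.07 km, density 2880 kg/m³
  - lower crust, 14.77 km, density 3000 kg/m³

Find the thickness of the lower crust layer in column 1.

20.2 km

Take the compensation level at the base of the deeper column (depth z_c below the surface of column 1) and equate Σ ρ_i t_i down to z_c; mantle fills any gap and the z_c terms cancel.
Column 1: 3.679×2530 + 9.611×2810 + x×2870 + (z_c − 13.29 − x)×3230
Column 2: 1.51×0 + 16.07×2880 + 14.77×3000 + (z_c − 1.51 − 30.84)×3230
The z_c×3230 term appears on both sides and cancels. Collect the known terms of each column as K = Σ(ρt)_known − 3230 × (depth of known layers): K_1 = 36314.78 − 3230×13.29 = −6611.92; K_2 = 90591.6 − 3230×(1.51 + 30.84) = −13898.9.
Balance: K_1 − x×(3230 − 2870) = K_2, so x = (K_1 − K_2)/(3230 − 2870) = 7286.98/360 = 20.2 km.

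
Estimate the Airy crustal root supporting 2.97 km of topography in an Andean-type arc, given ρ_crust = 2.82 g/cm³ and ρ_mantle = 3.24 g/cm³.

Isostatic balance requires: the weight of the topography is balanced by the buoyancy of the root, ρ_c h = (ρ_m − ρ_c) r.
r = h · ρ_c / (ρ_m − ρ_c) = 2.97 km × 2.82 / (3.24 − 2.82) = 19.9 km.

19.9 km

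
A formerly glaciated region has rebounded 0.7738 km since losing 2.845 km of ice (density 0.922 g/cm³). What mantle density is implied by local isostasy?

3.39 g/cm³

ρ_m = ρ_ice t / u = 0.922 × 2.845 km/0.7738 km = 3.39 g/cm³.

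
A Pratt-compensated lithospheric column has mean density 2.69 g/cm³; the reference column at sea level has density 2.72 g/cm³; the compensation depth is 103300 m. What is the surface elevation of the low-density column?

1150 m

ρ_ref D = ρ (D + h) → h = D (ρ_ref − ρ)/ρ.
h = 103300 m × (2.72 − 2.69)/2.69 = 1150 m.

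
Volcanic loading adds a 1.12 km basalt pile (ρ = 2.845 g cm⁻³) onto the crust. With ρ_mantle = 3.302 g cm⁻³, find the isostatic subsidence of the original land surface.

0.965 km

Subaerial loading: s = t ρ_load / ρ_m.
s = 1.12 km × 2.845/3.302 = 0.965 km.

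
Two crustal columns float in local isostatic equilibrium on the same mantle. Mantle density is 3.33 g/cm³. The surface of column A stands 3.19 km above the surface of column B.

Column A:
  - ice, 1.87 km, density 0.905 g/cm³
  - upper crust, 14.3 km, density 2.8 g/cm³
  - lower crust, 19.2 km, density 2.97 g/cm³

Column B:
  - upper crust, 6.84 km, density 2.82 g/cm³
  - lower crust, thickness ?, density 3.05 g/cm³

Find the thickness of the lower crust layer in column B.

17.6 km

Take the compensation level at the base of the deeper column (depth z_c below the surface of column A) and equate Σ ρ_i t_i down to z_c; mantle fills any gap and the z_c terms cancel.
Column A: 1.87×0.905 + 14.3×2.8 + 19.2×2.97 + (z_c − 35.37)×3.33
Column B: 3.19×0 + 6.84×2.82 + x×3.05 + (z_c − 3.19 − 6.84 − x)×3.33
The z_c×3.33 term appears on both sides and cancels. Collect the known terms of each column as K = Σ(ρt)_known − 3.33 × (depth of known layers): K_A = 98.75635 − 3.33×35.37 = −19.02575; K_B = 19.2888 − 3.33×(3.19 + 6.84) = −14.1111.
Balance: K_A = K_B − x×(3.33 − 3.05), so x = (K_B − K_A)/(3.33 − 3.05) = 4.91465/0.28 = 17.6 km.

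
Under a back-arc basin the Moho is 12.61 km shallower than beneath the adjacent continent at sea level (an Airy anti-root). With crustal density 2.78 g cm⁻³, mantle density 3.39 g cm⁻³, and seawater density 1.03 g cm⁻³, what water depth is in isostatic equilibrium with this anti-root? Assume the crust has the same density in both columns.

4.4 km

Replacing a thickness d of crust by seawater at the top must be balanced by replacing crust with mantle at the base: d (ρ_c − ρ_w) = a (ρ_m − ρ_c).
d = a (ρ_m − ρ_c)/(ρ_c − ρ_w) = 12.61 km × 0.61/1.75 = 4.4 km.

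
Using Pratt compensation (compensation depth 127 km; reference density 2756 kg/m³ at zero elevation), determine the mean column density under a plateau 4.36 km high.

Pratt balance: ρ_ref D = ρ (D + h).
ρ = ρ_ref D/(D + h) = 2756 × 127 km/(127 km + 4.36 km) = 2660 kg/m³.

2660 kg/m³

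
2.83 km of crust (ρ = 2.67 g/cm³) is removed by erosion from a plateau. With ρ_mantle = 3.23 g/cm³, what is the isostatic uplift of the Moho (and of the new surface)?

2.34 km

Unloading: uplift u = e ρ_c/ρ_m = 2.83 km × 2.67/3.23 = 2.34 km.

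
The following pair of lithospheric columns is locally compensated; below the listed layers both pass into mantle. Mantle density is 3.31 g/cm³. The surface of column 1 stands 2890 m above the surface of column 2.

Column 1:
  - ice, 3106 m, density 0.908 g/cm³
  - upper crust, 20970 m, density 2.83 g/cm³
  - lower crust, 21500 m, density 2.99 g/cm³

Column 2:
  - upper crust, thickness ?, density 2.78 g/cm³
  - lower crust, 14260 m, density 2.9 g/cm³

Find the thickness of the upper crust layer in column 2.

Take the compensation level at the base of the deeper column (depth z_c below the surface of column 1) and equate Σ ρ_i t_i down to z_c; mantle fills any gap and the z_c terms cancel.
Column 1: 3106×0.908 + 20970×2.83 + 21500×2.99 + (z_c − 45576)×3.31
Column 2: 2890×0 + x×2.78 + 14260×2.9 + (z_c − 2890 − 14260 − x)×3.31
The z_c×3.31 term appears on both sides and cancels. Collect the known terms of each column as K = Σ(ρt)_known − 3.31 × (depth of known layers): K_1 = 126450.348 − 3.31×45576 = −24406.212; K_2 = 41354 − 3.31×(2890 + 14260) = −15412.5.
Balance: K_1 = K_2 − x×(3.31 − 2.78), so x = (K_2 − K_1)/(3.31 − 2.78) = 8993.71/0.53 = 17000 m.

17000 m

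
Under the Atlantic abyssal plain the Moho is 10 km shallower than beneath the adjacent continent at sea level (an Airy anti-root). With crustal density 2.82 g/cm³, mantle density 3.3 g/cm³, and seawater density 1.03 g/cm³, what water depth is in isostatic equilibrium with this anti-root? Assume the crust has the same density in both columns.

Replacing a thickness d of crust by seawater at the top must be balanced by replacing crust with mantle at the base: d (ρ_c − ρ_w) = a (ρ_m − ρ_c).
d = a (ρ_m − ρ_c)/(ρ_c − ρ_w) = 10 km × 0.48/1.79 = 2.68 km.

2.68 km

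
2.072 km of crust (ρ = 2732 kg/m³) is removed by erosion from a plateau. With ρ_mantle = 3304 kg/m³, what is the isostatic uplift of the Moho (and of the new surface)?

Unloading: uplift u = e ρ_c/ρ_m = 2.072 km × 2732/3304 = 1.71 km.

1.71 km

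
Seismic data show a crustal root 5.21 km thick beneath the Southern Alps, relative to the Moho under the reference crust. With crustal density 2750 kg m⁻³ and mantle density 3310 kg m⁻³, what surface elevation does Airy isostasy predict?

For local isostatic compensation: ρ_c h = (ρ_m − ρ_c) r.
h = r (ρ_m − ρ_c) / ρ_c = 5.21 km × (3310 − 2750) / 2750 = 1.06 km.

1.06 km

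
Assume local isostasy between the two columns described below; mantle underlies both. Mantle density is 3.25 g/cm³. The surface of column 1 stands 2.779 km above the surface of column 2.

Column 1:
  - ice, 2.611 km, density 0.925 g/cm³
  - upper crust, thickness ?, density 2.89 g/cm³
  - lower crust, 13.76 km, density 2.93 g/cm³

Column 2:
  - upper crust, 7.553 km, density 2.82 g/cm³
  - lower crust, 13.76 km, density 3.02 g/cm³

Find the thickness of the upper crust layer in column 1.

Take the compensation level at the base of the deeper column (depth z_c below the surface of column 1) and equate Σ ρ_i t_i down to z_c; mantle fills any gap and the z_c terms cancel.
Column 1: 2.611×0.925 + x×2.89 + 13.76×2.93 + (z_c − 16.371 − x)×3.25
Column 2: 2.779×0 + 7.553×2.82 + 13.76×3.02 + (z_c − 2.779 − 21.313)×3.25
The z_c×3.25 term appears on both sides and cancels. Collect the known terms of each column as K = Σ(ρt)_known − 3.25 × (depth of known layers): K_1 = 42.731975 − 3.25×16.371 = −10.473775; K_2 = 62.85466 − 3.25×(2.779 + 21.313) = −15.44434.
Balance: K_1 − x×(3.25 − 2.89) = K_2, so x = (K_1 − K_2)/(3.25 − 2.89) = 4.97056/0.36 = 13.8 km.

13.8 km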